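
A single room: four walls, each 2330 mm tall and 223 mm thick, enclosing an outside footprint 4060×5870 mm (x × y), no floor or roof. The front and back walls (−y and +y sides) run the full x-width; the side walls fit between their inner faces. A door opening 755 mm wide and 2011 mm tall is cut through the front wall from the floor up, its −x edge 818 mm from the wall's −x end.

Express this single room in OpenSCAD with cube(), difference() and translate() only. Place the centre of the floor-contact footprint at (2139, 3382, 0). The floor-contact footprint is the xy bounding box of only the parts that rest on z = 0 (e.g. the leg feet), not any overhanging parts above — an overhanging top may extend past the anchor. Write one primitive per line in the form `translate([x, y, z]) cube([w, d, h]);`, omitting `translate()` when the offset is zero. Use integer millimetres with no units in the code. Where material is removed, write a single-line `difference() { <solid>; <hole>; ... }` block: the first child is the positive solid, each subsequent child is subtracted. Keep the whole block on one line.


difference() { translate([109, 447, 0]) cube([4060, 223, 2330]); translate([927, 447, 0]) cube([755, 223, 2011]); }
translate([109, 6094, 0]) cube([4060, 223, 2330]);
translate([109, 670, 0]) cube([223, 5424, 2330]);
translate([3946, 670, 0]) cube([223, 5424, 2330]);


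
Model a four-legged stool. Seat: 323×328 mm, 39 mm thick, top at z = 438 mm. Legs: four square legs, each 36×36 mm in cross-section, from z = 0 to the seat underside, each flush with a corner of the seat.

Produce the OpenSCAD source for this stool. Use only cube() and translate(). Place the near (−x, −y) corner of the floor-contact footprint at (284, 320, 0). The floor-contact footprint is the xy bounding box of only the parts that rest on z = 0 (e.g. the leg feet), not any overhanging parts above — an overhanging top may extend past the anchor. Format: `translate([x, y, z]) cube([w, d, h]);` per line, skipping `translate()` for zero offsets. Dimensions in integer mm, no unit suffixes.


// leg_h = 438 - 39 = 399
translate([284, 320, 399]) cube([323, 328, 39]);
translate([284, 320, 0]) cube([36, 36, 399]);
translate([571, 320, 0]) cube([36, 36, 399]);
translate([284, 612, 0]) cube([36, 36, 399]);
translate([571, 612, 0]) cube([36, 36, 399]);


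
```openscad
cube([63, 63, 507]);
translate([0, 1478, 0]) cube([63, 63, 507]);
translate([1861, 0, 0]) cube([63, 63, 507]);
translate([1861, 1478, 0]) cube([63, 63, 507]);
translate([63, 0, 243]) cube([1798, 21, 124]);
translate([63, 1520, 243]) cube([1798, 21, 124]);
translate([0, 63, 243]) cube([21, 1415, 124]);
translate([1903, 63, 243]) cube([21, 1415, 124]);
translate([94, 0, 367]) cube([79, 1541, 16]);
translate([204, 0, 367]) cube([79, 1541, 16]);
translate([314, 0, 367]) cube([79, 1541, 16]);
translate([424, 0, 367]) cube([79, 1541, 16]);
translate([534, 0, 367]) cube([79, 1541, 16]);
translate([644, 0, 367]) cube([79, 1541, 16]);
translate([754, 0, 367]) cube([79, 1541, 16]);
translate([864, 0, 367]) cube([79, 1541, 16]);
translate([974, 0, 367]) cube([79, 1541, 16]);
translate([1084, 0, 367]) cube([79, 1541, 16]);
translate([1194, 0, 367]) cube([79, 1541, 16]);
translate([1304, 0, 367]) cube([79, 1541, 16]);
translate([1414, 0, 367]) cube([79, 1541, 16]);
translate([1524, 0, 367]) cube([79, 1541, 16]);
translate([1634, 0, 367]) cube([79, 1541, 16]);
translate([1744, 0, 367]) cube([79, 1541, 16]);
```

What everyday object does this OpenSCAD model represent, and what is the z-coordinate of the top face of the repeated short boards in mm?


A bed frame. The slat-top height is 383 mm.

Four posts, four rails, and a row of slats — a bed frame. Slats sit on the rails at z = 243 + 124 = 367; with slat thickness 16, the top is 383 mm.


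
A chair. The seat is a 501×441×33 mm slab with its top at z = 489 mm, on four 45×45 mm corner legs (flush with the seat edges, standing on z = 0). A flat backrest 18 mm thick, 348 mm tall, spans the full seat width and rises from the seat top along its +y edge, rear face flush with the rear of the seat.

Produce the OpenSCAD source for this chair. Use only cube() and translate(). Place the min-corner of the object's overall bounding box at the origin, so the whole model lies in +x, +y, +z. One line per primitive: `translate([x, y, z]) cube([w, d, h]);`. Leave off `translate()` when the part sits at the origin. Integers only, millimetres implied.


translate([0, 0, 456]) cube([501, 441, 33]);
cube([45, 45, 456]);
translate([456, 0, 0]) cube([45, 45, 456]);
translate([0, 396, 0]) cube([45, 45, 456]);
translate([456, 396, 0]) cube([45, 45, 456]);
translate([0, 423, 489]) cube([501, 18, 348]);


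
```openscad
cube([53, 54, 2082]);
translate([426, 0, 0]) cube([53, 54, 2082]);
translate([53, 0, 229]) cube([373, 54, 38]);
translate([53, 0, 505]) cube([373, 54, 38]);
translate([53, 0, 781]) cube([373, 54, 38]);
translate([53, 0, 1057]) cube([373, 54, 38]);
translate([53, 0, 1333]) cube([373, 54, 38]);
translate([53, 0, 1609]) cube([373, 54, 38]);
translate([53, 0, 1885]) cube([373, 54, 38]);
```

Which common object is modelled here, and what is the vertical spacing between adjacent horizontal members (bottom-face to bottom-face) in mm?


A ladder. The rung spacing is 276 mm.

Two tall 53×54 posts with 7 short bars between them — a ladder. Adjacent rungs sit at z = 229 and z = 505, so the spacing is 505 − 229 = 276 mm.


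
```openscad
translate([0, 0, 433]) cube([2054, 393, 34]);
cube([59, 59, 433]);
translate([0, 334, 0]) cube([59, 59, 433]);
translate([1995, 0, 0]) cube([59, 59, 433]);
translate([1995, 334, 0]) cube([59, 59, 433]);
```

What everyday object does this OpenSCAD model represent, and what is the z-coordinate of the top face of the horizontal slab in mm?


A bench. The seat-top height is 467 mm.

A long slab on four corner posts — a bench. The slab sits at z = 433 with thickness 34, so the top is 433 + 34 = 467 mm.


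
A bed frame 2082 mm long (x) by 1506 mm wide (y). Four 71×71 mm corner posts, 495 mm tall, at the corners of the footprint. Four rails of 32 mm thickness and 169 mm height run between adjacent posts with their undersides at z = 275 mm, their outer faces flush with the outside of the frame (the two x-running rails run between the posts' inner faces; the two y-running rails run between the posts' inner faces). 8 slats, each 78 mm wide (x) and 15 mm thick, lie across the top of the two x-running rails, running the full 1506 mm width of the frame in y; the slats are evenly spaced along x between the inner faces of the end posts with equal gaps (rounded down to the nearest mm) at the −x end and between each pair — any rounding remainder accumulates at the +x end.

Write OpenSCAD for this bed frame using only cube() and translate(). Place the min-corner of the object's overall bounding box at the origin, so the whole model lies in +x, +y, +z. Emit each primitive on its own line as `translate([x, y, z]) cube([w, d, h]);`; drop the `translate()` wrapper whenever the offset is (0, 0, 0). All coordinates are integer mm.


// slat z = rail_z + rail_h = 275 + 169 = 444
// slat gap = ⌊(1940 − 8·78) / 9⌋ = 146
cube([71, 71, 495]);
translate([0, 1435, 0]) cube([71, 71, 495]);
translate([2011, 0, 0]) cube([71, 71, 495]);
translate([2011, 1435, 0]) cube([71, 71, 495]);
translate([71, 0, 275]) cube([1940, 32, 169]);
translate([71, 1474, 275]) cube([1940, 32, 169]);
translate([0, 71, 275]) cube([32, 1364, 169]);
translate([2050, 71, 275]) cube([32, 1364, 169]);
translate([217, 0, 444]) cube([78, 1506, 15]);
translate([441, 0, 444]) cube([78, 1506, 15]);
translate([665, 0, 444]) cube([78, 1506, 15]);
translate([889, 0, 444]) cube([78, 1506, 15]);
translate([1113, 0, 444]) cube([78, 1506, 15]);
translate([1337, 0, 444]) cube([78, 1506, 15]);
translate([1561, 0, 444]) cube([78, 1506, 15]);
translate([1785, 0, 444]) cube([78, 1506, 15]);


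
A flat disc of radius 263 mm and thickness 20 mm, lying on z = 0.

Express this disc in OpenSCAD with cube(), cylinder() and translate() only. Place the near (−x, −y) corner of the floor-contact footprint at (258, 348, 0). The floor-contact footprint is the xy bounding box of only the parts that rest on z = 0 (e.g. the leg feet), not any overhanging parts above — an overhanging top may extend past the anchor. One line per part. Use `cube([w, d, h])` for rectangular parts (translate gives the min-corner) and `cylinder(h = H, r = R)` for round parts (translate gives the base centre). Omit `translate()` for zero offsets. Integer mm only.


translate([521, 611, 0]) cylinder(h = 20, r = 263);


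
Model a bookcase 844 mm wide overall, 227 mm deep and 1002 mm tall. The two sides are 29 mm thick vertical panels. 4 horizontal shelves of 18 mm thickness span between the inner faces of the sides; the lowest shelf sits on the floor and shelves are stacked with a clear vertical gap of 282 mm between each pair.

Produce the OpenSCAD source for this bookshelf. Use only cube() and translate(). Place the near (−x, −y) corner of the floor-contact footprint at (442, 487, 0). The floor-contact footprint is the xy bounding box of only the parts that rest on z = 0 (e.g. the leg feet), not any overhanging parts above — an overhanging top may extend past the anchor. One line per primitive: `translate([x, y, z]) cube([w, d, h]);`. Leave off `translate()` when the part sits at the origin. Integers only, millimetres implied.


translate([442, 487, 0]) cube([29, 227, 1002]);
translate([1257, 487, 0]) cube([29, 227, 1002]);
translate([471, 487, 0]) cube([786, 227, 18]);
translate([471, 487, 300]) cube([786, 227, 18]);
translate([471, 487, 600]) cube([786, 227, 18]);
translate([471, 487, 900]) cube([786, 227, 18]);


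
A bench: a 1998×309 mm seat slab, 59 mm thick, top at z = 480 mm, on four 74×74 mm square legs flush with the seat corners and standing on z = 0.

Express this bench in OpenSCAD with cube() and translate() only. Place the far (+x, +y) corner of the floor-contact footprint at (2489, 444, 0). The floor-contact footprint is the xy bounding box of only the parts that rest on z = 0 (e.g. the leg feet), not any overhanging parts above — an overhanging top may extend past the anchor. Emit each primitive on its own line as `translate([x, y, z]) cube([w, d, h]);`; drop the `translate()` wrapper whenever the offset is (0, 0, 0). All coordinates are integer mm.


translate([491, 135, 421]) cube([1998, 309, 59]);
translate([491, 135, 0]) cube([74, 74, 421]);
translate([491, 370, 0]) cube([74, 74, 421]);
translate([2415, 135, 0]) cube([74, 74, 421]);
translate([2415, 370, 0]) cube([74, 74, 421]);


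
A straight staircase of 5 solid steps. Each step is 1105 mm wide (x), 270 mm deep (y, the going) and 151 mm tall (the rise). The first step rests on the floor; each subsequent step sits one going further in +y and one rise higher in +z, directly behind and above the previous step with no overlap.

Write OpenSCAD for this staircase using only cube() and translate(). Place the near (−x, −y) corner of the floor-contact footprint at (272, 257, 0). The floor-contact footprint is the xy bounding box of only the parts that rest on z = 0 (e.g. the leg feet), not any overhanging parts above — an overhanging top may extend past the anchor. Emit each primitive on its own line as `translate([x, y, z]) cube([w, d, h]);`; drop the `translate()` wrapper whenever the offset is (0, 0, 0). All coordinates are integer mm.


translate([272, 257, 0]) cube([1105, 270, 151]);
translate([272, 527, 151]) cube([1105, 270, 151]);
translate([272, 797, 302]) cube([1105, 270, 151]);
translate([272, 1067, 453]) cube([1105, 270, 151]);
translate([272, 1337, 604]) cube([1105, 270, 151]);


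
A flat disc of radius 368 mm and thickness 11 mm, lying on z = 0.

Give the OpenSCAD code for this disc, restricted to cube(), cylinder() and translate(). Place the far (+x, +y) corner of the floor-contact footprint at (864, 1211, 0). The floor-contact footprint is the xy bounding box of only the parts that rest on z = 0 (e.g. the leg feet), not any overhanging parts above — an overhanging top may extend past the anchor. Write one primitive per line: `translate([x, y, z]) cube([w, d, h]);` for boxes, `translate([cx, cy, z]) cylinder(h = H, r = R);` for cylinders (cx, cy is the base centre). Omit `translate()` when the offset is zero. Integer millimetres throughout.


translate([496, 843, 0]) cylinder(h = 11, r = 368);


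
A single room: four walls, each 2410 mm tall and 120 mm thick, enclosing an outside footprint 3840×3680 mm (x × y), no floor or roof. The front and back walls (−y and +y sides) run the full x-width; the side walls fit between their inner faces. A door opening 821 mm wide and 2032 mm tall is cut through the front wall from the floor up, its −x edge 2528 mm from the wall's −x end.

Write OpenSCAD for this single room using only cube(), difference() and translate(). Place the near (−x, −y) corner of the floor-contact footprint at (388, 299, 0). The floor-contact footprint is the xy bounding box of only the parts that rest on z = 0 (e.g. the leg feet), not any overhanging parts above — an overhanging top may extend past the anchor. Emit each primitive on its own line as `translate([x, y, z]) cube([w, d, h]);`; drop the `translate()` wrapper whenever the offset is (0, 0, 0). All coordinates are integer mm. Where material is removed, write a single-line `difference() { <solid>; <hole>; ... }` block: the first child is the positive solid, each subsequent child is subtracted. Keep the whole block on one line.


difference() { translate([388, 299, 0]) cube([3840, 120, 2410]); translate([2916, 299, 0]) cube([821, 120, 2032]); }
translate([388, 3859, 0]) cube([3840, 120, 2410]);
translate([388, 419, 0]) cube([120, 3440, 2410]);
translate([4108, 419, 0]) cube([120, 3440, 2410]);


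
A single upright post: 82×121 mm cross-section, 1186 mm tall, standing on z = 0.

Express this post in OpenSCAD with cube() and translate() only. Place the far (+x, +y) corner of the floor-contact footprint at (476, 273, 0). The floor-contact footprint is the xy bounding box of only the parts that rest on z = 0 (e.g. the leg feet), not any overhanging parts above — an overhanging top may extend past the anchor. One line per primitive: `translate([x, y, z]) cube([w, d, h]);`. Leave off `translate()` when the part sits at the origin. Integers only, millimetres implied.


translate([394, 152, 0]) cube([82, 121, 1186]);


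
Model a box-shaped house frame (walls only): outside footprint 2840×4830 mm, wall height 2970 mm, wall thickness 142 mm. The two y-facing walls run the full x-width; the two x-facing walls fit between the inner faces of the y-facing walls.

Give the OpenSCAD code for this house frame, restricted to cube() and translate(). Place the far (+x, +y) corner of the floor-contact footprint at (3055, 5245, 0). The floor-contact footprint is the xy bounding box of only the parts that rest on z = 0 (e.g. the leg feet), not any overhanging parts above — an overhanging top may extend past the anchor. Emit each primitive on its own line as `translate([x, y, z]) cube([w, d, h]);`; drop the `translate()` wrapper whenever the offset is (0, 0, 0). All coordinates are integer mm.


translate([215, 415, 0]) cube([2840, 142, 2970]);
translate([215, 5103, 0]) cube([2840, 142, 2970]);
translate([215, 557, 0]) cube([142, 4546, 2970]);
translate([2913, 557, 0]) cube([142, 4546, 2970]);


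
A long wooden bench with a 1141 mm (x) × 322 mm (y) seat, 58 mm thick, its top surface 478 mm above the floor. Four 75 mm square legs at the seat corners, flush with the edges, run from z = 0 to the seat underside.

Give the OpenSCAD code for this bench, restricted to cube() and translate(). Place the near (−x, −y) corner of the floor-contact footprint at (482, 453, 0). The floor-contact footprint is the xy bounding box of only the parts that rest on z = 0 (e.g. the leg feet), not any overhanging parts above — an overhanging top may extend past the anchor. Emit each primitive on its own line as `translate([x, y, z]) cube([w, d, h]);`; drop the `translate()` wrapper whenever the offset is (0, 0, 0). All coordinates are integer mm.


// leg_h = 478 − 58 = 420
translate([482, 453, 420]) cube([1141, 322, 58]);
translate([482, 453, 0]) cube([75, 75, 420]);
translate([482, 700, 0]) cube([75, 75, 420]);
translate([1548, 453, 0]) cube([75, 75, 420]);
translate([1548, 700, 0]) cube([75, 75, 420]);


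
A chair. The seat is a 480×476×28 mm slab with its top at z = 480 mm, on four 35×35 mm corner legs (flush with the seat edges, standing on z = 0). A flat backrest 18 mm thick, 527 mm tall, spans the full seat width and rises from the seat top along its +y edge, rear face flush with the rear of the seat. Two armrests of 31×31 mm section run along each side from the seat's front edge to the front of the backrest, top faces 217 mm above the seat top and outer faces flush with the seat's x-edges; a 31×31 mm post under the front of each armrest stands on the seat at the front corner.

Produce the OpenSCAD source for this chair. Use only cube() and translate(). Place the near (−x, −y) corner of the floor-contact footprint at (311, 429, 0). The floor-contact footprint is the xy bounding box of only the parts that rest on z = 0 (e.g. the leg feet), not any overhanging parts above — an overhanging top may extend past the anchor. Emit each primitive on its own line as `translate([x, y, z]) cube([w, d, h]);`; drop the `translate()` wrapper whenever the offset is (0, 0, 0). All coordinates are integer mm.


// leg_h = 480 - 28 = 452
// arm post h = 217 - 31 = 186
translate([311, 429, 452]) cube([480, 476, 28]);
translate([311, 429, 0]) cube([35, 35, 452]);
translate([756, 429, 0]) cube([35, 35, 452]);
translate([311, 870, 0]) cube([35, 35, 452]);
translate([756, 870, 0]) cube([35, 35, 452]);
translate([311, 887, 480]) cube([480, 18, 527]);
translate([311, 429, 666]) cube([31, 458, 31]);
translate([760, 429, 666]) cube([31, 458, 31]);
translate([311, 429, 480]) cube([31, 31, 186]);
translate([760, 429, 480]) cube([31, 31, 186]);


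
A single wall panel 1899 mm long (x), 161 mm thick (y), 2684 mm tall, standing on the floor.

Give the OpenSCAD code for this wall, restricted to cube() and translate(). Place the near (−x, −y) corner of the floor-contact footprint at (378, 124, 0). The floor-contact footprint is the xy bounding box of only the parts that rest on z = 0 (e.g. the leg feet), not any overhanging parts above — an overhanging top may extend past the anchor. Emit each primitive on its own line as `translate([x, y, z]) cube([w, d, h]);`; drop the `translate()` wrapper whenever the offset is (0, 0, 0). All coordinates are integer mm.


translate([378, 124, 0]) cube([1899, 161, 2684]);


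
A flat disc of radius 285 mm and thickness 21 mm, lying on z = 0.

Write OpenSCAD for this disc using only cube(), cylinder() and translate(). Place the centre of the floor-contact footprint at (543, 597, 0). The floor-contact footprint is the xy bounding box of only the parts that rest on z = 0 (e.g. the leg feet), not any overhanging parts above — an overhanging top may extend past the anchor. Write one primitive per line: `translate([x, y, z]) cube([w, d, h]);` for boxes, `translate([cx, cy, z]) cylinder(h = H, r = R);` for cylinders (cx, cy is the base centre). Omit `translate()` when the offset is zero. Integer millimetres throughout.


translate([543, 597, 0]) cylinder(h = 21, r = 285);


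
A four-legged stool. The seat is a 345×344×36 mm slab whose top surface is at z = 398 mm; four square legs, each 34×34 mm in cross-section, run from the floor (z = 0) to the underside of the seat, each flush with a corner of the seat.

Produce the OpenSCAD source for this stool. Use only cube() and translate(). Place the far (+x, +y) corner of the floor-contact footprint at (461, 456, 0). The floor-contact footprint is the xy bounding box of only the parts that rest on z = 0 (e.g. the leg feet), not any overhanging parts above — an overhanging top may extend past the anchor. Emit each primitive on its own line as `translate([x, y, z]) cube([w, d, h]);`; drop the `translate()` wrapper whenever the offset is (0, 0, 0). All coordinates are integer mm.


translate([116, 112, 362]) cube([345, 344, 36]);
translate([116, 112, 0]) cube([34, 34, 362]);
translate([427, 112, 0]) cube([34, 34, 362]);
translate([116, 422, 0]) cube([34, 34, 362]);
translate([427, 422, 0]) cube([34, 34, 362]);


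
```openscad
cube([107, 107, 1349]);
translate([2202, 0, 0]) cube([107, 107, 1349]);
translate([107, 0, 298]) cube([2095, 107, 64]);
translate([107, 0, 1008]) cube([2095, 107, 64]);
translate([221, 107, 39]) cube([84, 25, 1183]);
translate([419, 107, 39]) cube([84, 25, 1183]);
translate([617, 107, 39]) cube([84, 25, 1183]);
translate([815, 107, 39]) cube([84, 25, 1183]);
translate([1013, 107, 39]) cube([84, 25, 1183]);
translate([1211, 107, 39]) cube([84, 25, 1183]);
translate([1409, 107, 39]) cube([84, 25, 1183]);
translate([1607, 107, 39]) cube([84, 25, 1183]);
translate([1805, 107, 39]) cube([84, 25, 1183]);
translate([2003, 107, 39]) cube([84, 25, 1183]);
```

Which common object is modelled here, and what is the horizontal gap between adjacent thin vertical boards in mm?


A fence section. The picket gap is 114 mm.

Two posts, two rails, 10 pickets — a fence section. Span 2095 mm holds 10 pickets of 84 mm with 11 equal gaps: ⌊(2095 − 10·84) / 11⌋ = 114 mm.


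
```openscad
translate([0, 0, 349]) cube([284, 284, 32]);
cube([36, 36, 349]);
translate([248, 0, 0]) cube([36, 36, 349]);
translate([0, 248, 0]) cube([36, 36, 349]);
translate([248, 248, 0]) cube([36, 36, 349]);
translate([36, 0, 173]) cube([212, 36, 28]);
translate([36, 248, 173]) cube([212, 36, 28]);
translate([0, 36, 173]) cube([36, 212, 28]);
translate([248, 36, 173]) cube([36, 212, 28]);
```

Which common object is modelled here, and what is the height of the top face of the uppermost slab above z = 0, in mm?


A stool. The seat height is 381 mm.

A 284×284×32 slab at z = 349 on four corner posts — a stool. The seat top is 349 + 32 = 381 mm.


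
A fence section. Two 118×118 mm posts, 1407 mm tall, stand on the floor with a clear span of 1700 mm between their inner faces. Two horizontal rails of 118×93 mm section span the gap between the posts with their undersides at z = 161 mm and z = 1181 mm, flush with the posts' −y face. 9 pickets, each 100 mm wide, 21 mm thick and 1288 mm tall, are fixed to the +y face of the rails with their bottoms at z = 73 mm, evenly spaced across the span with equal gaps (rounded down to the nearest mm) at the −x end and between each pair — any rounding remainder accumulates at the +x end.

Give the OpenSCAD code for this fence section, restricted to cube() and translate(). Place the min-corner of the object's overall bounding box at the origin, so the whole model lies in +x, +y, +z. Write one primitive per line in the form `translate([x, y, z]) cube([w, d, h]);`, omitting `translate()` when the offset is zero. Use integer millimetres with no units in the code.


cube([118, 118, 1407]);
translate([1818, 0, 0]) cube([118, 118, 1407]);
translate([118, 0, 161]) cube([1700, 118, 93]);
translate([118, 0, 1181]) cube([1700, 118, 93]);
translate([198, 118, 73]) cube([100, 21, 1288]);
translate([378, 118, 73]) cube([100, 21, 1288]);
translate([558, 118, 73]) cube([100, 21, 1288]);
translate([738, 118, 73]) cube([100, 21, 1288]);
translate([918, 118, 73]) cube([100, 21, 1288]);
translate([1098, 118, 73]) cube([100, 21, 1288]);
translate([1278, 118, 73]) cube([100, 21, 1288]);
translate([1458, 118, 73]) cube([100, 21, 1288]);
translate([1638, 118, 73]) cube([100, 21, 1288]);


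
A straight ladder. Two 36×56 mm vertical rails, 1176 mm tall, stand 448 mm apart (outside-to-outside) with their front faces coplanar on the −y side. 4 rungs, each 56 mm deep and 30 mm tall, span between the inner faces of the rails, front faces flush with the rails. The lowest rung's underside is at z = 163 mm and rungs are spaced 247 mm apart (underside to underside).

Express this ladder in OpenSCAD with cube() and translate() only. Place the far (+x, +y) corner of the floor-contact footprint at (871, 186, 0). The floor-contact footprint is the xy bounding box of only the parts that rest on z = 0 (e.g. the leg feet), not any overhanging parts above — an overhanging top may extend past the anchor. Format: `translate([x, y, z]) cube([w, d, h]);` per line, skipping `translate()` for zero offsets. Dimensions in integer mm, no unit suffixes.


translate([423, 130, 0]) cube([36, 56, 1176]);
translate([835, 130, 0]) cube([36, 56, 1176]);
translate([459, 130, 163]) cube([376, 56, 30]);
translate([459, 130, 410]) cube([376, 56, 30]);
translate([459, 130, 657]) cube([376, 56, 30]);
translate([459, 130, 904]) cube([376, 56, 30]);


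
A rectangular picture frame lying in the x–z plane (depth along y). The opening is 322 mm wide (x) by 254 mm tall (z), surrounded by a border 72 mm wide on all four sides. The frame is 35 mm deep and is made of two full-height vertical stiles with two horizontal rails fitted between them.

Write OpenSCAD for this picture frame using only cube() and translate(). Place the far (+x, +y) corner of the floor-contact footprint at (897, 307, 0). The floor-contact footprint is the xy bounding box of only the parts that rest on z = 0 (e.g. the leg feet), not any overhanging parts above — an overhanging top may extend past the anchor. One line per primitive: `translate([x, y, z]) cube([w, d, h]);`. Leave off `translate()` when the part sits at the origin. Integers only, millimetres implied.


translate([431, 272, 0]) cube([72, 35, 398]);
translate([825, 272, 0]) cube([72, 35, 398]);
translate([503, 272, 0]) cube([322, 35, 72]);
translate([503, 272, 326]) cube([322, 35, 72]);


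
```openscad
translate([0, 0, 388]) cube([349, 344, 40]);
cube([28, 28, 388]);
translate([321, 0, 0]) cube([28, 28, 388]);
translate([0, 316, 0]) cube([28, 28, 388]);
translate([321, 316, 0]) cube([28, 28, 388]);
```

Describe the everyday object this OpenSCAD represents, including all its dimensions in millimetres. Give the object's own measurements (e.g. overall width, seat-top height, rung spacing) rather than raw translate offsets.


A simple wooden stool: a rectangular seat 349 mm (x) by 344 mm (y), 40 mm thick, top face at z = 428 mm, on four square legs, each 28×28 mm in cross-section. The legs rest on z = 0, each flush with a corner of the seat.


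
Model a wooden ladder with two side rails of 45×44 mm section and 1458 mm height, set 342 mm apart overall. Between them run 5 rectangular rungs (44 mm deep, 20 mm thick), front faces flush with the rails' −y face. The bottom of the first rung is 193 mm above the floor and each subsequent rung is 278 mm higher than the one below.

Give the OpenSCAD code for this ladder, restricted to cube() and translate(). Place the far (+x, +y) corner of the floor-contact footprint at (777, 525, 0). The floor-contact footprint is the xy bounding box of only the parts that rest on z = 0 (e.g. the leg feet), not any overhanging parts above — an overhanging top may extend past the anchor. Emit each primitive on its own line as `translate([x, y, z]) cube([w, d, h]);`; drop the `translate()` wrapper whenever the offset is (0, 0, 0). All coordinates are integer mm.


// rung span = 342 - 2*45 = 252
// rung[k] z = 193 + k*278
translate([435, 481, 0]) cube([45, 44, 1458]);
translate([732, 481, 0]) cube([45, 44, 1458]);
translate([480, 481, 193]) cube([252, 44, 20]);
translate([480, 481, 471]) cube([252, 44, 20]);
translate([480, 481, 749]) cube([252, 44, 20]);
translate([480, 481, 1027]) cube([252, 44, 20]);
translate([480, 481, 1305]) cube([252, 44, 20]);


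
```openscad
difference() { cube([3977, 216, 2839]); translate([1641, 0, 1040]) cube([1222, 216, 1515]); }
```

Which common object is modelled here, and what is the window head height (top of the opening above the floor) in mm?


A wall with a window opening. The window head height is 2555 mm.

A wall with a rectangular opening subtracted — a window. Sill at z = 1040, opening 1515 mm tall, so the head is at 1040 + 1515 = 2555 mm.


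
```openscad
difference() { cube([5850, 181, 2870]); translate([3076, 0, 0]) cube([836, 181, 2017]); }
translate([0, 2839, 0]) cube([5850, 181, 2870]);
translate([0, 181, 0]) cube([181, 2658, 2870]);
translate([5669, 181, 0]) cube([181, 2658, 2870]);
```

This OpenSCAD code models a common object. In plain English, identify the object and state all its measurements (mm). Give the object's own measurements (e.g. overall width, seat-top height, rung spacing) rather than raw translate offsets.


A single room: four walls, each 2870 mm tall and 181 mm thick, enclosing an outside footprint 5850×3020 mm (x × y), no floor or roof. The front and back walls (−y and +y sides) run the full x-width; the side walls fit between their inner faces. A door opening 836 mm wide and 2017 mm tall is cut through the front wall from the floor up, its −x edge 3076 mm from the wall's −x end.


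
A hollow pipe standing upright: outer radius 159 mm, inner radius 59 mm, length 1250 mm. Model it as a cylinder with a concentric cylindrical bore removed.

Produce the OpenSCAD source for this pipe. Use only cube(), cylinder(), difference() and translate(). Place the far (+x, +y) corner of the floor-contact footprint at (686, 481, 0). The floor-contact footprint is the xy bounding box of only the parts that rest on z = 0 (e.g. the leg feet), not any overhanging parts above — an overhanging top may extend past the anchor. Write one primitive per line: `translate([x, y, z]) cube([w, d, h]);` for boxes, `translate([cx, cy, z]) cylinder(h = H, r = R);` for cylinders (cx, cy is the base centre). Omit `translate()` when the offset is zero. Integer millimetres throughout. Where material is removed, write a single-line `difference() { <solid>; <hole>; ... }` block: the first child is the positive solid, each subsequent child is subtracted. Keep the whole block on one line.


difference() { translate([527, 322, 0]) cylinder(h = 1250, r = 159); translate([527, 322, 0]) cylinder(h = 1250, r = 59); }


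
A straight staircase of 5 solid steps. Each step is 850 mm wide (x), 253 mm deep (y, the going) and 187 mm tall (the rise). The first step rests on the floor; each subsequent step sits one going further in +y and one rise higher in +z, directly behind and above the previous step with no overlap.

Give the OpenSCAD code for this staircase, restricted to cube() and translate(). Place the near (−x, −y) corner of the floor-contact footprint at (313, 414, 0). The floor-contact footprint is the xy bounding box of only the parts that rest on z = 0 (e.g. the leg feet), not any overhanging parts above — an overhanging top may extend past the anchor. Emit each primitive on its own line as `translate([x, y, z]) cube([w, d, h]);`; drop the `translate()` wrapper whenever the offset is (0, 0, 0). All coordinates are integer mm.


translate([313, 414, 0]) cube([850, 253, 187]);
translate([313, 667, 187]) cube([850, 253, 187]);
translate([313, 920, 374]) cube([850, 253, 187]);
translate([313, 1173, 561]) cube([850, 253, 187]);
translate([313, 1426, 748]) cube([850, 253, 187]);


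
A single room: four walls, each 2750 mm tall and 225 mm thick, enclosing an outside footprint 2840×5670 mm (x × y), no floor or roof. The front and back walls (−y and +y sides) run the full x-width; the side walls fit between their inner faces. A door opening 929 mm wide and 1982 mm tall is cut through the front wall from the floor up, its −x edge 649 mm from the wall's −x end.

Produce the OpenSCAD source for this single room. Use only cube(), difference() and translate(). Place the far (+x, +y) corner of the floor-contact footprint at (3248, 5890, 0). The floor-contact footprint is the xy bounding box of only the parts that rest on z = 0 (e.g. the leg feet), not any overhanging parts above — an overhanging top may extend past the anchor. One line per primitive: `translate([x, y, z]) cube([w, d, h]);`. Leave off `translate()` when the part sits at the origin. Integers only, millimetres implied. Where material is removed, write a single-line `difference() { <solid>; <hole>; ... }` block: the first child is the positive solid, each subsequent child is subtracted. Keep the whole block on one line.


difference() { translate([408, 220, 0]) cube([2840, 225, 2750]); translate([1057, 220, 0]) cube([929, 225, 1982]); }
translate([408, 5665, 0]) cube([2840, 225, 2750]);
translate([408, 445, 0]) cube([225, 5220, 2750]);
translate([3023, 445, 0]) cube([225, 5220, 2750]);


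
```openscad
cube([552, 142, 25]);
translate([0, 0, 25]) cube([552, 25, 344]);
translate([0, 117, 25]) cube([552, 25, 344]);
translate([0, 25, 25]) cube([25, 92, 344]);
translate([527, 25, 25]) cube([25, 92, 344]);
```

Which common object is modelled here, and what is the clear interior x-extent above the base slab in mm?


An open box. The internal width is 502 mm.

A 552×142 base slab with four walls standing on it — an open box. The base is 552 mm wide and the walls are 25 mm thick, so the internal width is 552 − 2 × 25 = 502 mm.


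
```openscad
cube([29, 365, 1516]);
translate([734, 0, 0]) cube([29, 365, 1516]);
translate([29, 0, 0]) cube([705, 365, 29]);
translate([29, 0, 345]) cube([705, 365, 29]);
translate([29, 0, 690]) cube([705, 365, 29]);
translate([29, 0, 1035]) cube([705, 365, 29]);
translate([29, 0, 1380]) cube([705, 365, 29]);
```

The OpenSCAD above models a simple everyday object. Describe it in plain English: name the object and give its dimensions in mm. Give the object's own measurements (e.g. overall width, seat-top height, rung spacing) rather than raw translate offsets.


An open bookshelf. Two side panels, each 29 mm thick, 365 mm deep and 1516 mm tall, stand 763 mm apart (outside-to-outside). Between them sit 5 shelves, each 29 mm thick and 365 mm deep, spanning the full gap between the sides. The bottom shelf rests on the floor (its underside at z = 0) and the clear gap between one shelf's top and the next shelf's underside is 316 mm.


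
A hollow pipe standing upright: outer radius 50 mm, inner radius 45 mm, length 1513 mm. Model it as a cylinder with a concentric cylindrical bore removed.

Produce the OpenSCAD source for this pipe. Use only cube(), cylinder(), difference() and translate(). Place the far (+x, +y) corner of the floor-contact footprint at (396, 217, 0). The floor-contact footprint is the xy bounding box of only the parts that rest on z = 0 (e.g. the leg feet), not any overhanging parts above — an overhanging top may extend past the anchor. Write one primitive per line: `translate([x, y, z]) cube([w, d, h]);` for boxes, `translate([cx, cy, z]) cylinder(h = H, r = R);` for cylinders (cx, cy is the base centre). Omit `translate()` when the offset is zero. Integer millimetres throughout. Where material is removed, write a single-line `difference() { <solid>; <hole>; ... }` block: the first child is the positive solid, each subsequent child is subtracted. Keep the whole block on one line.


difference() { translate([346, 167, 0]) cylinder(h = 1513, r = 50); translate([346, 167, 0]) cylinder(h = 1513, r = 45); }


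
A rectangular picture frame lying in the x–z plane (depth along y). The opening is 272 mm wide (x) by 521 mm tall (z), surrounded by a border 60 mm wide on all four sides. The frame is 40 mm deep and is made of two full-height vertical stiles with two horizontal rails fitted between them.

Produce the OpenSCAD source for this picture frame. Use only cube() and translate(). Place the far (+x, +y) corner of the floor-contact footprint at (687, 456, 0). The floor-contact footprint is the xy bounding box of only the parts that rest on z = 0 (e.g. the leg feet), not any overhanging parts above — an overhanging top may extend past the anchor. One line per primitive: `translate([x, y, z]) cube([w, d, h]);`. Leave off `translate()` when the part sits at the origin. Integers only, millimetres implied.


translate([295, 416, 0]) cube([60, 40, 641]);
translate([627, 416, 0]) cube([60, 40, 641]);
translate([355, 416, 0]) cube([272, 40, 60]);
translate([355, 416, 581]) cube([272, 40, 60]);


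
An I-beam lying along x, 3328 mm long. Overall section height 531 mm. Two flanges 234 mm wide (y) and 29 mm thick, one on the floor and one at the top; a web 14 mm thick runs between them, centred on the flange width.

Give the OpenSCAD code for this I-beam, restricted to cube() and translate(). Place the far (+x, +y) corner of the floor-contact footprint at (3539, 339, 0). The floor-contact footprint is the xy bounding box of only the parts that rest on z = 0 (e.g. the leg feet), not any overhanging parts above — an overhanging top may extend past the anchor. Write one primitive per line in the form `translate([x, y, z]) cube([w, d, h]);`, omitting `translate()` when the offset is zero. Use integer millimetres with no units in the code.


translate([211, 105, 0]) cube([3328, 234, 29]);
translate([211, 215, 29]) cube([3328, 14, 473]);
translate([211, 105, 502]) cube([3328, 234, 29]);


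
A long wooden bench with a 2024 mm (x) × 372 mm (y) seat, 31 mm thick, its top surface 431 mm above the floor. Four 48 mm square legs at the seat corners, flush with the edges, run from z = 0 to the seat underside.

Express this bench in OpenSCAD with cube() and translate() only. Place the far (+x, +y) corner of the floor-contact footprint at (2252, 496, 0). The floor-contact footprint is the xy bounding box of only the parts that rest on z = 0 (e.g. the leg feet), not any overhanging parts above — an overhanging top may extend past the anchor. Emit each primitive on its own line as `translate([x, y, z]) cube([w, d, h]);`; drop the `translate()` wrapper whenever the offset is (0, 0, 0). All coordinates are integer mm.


translate([228, 124, 400]) cube([2024, 372, 31]);
translate([228, 124, 0]) cube([48, 48, 400]);
translate([228, 448, 0]) cube([48, 48, 400]);
translate([2204, 124, 0]) cube([48, 48, 400]);
translate([2204, 448, 0]) cube([48, 48, 400]);


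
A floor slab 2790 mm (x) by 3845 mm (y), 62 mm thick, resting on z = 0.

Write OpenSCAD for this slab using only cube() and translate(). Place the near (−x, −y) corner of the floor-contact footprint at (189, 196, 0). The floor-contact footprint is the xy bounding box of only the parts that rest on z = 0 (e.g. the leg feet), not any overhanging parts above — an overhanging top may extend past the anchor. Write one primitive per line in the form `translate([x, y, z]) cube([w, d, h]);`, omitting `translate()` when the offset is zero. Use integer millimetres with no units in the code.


translate([189, 196, 0]) cube([2790, 3845, 62]);


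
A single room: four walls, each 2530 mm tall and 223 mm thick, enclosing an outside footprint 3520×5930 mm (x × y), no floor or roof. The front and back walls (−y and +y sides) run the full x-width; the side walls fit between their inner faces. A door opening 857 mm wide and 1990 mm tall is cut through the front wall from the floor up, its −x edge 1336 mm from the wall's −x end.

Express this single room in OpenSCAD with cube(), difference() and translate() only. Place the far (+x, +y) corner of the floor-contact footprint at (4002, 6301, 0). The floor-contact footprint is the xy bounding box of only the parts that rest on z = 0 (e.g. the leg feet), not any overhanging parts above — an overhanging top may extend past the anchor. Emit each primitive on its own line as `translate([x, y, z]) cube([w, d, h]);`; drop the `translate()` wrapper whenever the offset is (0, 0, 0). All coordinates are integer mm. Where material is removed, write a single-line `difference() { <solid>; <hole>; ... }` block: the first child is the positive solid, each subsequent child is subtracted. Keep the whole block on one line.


difference() { translate([482, 371, 0]) cube([3520, 223, 2530]); translate([1818, 371, 0]) cube([857, 223, 1990]); }
translate([482, 6078, 0]) cube([3520, 223, 2530]);
translate([482, 594, 0]) cube([223, 5484, 2530]);
translate([3779, 594, 0]) cube([223, 5484, 2530]);


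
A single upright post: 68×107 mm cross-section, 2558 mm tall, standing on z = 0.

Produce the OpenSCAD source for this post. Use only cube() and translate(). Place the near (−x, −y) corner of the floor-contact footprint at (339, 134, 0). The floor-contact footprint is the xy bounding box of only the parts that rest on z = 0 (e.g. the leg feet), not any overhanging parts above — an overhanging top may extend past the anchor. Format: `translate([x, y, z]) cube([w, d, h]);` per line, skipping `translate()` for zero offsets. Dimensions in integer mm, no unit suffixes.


translate([339, 134, 0]) cube([68, 107, 2558]);
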